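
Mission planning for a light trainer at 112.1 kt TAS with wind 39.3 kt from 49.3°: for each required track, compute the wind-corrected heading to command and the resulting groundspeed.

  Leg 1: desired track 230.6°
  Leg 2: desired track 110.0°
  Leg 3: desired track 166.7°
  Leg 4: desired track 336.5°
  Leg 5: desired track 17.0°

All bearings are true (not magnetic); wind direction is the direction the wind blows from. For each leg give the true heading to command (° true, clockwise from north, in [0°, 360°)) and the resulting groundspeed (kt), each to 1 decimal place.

Leg 1: heading=231.1°, groundspeed=151.4 kt
Leg 2: heading=92.2°, groundspeed=87.5 kt
Leg 3: heading=148.6°, groundspeed=124.6 kt
Leg 4: heading=356.1°, groundspeed=94.0 kt
Leg 5: heading=27.8°, groundspeed=76.9 kt

Leg 1: desired track 230.6°; wind correction +0.5° → command heading 231.1°, groundspeed 151.4 kt
Leg 2: desired track 110.0°; wind correction -17.8° → command heading 92.2°, groundspeed 87.5 kt
Leg 3: desired track 166.7°; wind correction -18.1° → command heading 148.6°, groundspeed 124.6 kt
Leg 4: desired track 336.5°; wind correction +19.6° → command heading 356.1°, groundspeed 94.0 kt
Leg 5: desired track 17.0°; wind correction +10.8° → command heading 27.8°, groundspeed 76.9 kt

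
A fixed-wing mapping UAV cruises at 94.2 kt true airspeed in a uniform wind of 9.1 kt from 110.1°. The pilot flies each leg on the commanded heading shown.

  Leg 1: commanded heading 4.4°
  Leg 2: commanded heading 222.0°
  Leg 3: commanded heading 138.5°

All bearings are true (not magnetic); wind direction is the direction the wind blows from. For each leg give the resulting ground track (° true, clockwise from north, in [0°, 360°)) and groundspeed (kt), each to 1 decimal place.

Leg 1: heading 4.4°; drift -5.2° → track 359.2°, groundspeed 97.1 kt
Leg 2: heading 222.0°; drift +4.9° → track 226.9°, groundspeed 98.0 kt
Leg 3: heading 138.5°; drift +2.9° → track 141.4°, groundspeed 86.3 kt

Leg 1: track=359.2°, groundspeed=97.1 kt
Leg 2: track=226.9°, groundspeed=98.0 kt
Leg 3: track=141.4°, groundspeed=86.3 kt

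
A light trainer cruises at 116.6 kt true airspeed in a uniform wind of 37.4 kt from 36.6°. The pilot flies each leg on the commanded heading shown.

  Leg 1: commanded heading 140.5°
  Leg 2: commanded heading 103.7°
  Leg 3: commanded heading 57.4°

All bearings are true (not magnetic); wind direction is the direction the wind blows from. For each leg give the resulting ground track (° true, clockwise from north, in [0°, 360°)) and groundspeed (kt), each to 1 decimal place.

Leg 1: track=156.6°, groundspeed=130.7 kt
Leg 2: track=122.4°, groundspeed=107.7 kt
Leg 3: track=66.6°, groundspeed=82.7 kt

Leg 1: heading 140.5°; drift +16.1° → track 156.6°, groundspeed 130.7 kt
Leg 2: heading 103.7°; drift +18.7° → track 122.4°, groundspeed 107.7 kt
Leg 3: heading 57.4°; drift +9.2° → track 66.6°, groundspeed 82.7 kt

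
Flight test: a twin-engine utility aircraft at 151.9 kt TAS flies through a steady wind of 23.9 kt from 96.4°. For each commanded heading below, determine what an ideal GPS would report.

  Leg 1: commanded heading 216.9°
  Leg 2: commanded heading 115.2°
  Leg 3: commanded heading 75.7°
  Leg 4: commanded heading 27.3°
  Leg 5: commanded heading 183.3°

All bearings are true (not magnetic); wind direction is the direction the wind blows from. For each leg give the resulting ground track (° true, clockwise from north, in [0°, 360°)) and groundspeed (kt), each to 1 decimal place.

Leg 1: heading 216.9°; drift +7.2° → track 224.1°, groundspeed 165.3 kt
Leg 2: heading 115.2°; drift +3.4° → track 118.6°, groundspeed 129.5 kt
Leg 3: heading 75.7°; drift -3.7° → track 72.0°, groundspeed 129.8 kt
Leg 4: heading 27.3°; drift -8.9° → track 18.4°, groundspeed 145.1 kt
Leg 5: heading 183.3°; drift +9.0° → track 192.3°, groundspeed 152.5 kt

Leg 1: track=224.1°, groundspeed=165.3 kt
Leg 2: track=118.6°, groundspeed=129.5 kt
Leg 3: track=72.0°, groundspeed=129.8 kt
Leg 4: track=18.4°, groundspeed=145.1 kt
Leg 5: track=192.3°, groundspeed=152.5 kt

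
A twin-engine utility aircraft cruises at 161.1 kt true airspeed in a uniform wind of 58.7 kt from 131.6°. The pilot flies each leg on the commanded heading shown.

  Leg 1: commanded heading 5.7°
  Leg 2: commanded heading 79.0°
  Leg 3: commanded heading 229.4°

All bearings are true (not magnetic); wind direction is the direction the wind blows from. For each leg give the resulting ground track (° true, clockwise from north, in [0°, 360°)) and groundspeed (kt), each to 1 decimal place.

Leg 1: heading 5.7°; drift -13.7° → track 352.0°, groundspeed 201.2 kt
Leg 2: heading 79.0°; drift -20.4° → track 58.6°, groundspeed 133.8 kt
Leg 3: heading 229.4°; drift +19.0° → track 248.4°, groundspeed 178.8 kt

Leg 1: track=352.0°, groundspeed=201.2 kt
Leg 2: track=58.6°, groundspeed=133.8 kt
Leg 3: track=248.4°, groundspeed=178.8 kt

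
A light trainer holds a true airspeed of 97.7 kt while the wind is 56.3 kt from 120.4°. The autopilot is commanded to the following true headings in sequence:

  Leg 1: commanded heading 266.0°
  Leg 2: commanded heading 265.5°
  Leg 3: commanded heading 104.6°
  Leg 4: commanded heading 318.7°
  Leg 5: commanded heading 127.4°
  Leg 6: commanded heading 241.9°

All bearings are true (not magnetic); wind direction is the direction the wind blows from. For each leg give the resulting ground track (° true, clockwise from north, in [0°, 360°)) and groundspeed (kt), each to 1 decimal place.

Leg 1: heading 266.0°; drift +12.4° → track 278.4°, groundspeed 147.6 kt
Leg 2: heading 265.5°; drift +12.6° → track 278.1°, groundspeed 147.4 kt
Leg 3: heading 104.6°; drift -19.4° → track 85.2°, groundspeed 46.1 kt
Leg 4: heading 318.7°; drift -6.7° → track 312.0°, groundspeed 152.2 kt
Leg 5: heading 127.4°; drift +9.3° → track 136.7°, groundspeed 42.4 kt
Leg 6: heading 241.9°; drift +20.7° → track 262.6°, groundspeed 135.9 kt

Leg 1: track=278.4°, groundspeed=147.6 kt
Leg 2: track=278.1°, groundspeed=147.4 kt
Leg 3: track=85.2°, groundspeed=46.1 kt
Leg 4: track=312.0°, groundspeed=152.2 kt
Leg 5: track=136.7°, groundspeed=42.4 kt
Leg 6: track=262.6°, groundspeed=135.9 kt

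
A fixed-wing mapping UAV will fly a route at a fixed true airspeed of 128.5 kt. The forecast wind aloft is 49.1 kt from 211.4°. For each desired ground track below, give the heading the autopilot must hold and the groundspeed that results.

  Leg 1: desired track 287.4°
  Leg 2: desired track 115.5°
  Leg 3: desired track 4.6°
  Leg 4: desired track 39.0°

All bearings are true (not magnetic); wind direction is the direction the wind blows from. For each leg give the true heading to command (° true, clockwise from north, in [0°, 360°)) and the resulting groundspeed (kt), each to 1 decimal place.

Leg 1: desired track 287.4°; wind correction -21.8° → command heading 265.6°, groundspeed 107.5 kt
Leg 2: desired track 115.5°; wind correction +22.3° → command heading 137.8°, groundspeed 123.9 kt
Leg 3: desired track 4.6°; wind correction -9.9° → command heading 354.7°, groundspeed 170.4 kt
Leg 4: desired track 39.0°; wind correction +2.9° → command heading 41.9°, groundspeed 177.0 kt

Leg 1: heading=265.6°, groundspeed=107.5 kt
Leg 2: heading=137.8°, groundspeed=123.9 kt
Leg 3: heading=354.7°, groundspeed=170.4 kt
Leg 4: heading=41.9°, groundspeed=177.0 kt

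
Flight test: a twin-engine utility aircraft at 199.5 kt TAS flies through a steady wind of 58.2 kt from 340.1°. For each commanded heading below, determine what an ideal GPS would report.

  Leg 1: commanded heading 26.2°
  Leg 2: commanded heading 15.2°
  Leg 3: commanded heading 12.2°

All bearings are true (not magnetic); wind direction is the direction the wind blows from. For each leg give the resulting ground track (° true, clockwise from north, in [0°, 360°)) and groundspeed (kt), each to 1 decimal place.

Leg 1: track=41.0°, groundspeed=164.6 kt
Leg 2: track=27.6°, groundspeed=155.5 kt
Leg 3: track=23.8°, groundspeed=153.3 kt

Leg 1: heading 26.2°; drift +14.8° → track 41.0°, groundspeed 164.6 kt
Leg 2: heading 15.2°; drift +12.4° → track 27.6°, groundspeed 155.5 kt
Leg 3: heading 12.2°; drift +11.6° → track 23.8°, groundspeed 153.3 kt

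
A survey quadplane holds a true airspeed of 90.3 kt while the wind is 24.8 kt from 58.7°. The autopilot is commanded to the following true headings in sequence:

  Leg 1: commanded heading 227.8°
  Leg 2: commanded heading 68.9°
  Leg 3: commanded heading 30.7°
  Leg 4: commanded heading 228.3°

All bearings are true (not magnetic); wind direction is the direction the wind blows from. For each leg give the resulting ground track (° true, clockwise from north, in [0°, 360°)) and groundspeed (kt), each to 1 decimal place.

Leg 1: track=230.1°, groundspeed=114.7 kt
Leg 2: track=72.7°, groundspeed=66.0 kt
Leg 3: track=21.0°, groundspeed=69.4 kt
Leg 4: track=230.5°, groundspeed=114.8 kt

Leg 1: heading 227.8°; drift +2.3° → track 230.1°, groundspeed 114.7 kt
Leg 2: heading 68.9°; drift +3.8° → track 72.7°, groundspeed 66.0 kt
Leg 3: heading 30.7°; drift -9.7° → track 21.0°, groundspeed 69.4 kt
Leg 4: heading 228.3°; drift +2.2° → track 230.5°, groundspeed 114.8 kt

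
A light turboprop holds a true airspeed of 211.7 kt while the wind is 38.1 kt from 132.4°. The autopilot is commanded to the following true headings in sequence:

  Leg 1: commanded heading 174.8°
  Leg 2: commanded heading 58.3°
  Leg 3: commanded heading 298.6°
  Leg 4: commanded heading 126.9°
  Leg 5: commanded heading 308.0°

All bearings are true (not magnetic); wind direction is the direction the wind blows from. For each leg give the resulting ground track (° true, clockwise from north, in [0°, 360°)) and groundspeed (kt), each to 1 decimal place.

Leg 1: track=182.8°, groundspeed=185.4 kt
Leg 2: track=48.0°, groundspeed=204.6 kt
Leg 3: track=300.7°, groundspeed=248.9 kt
Leg 4: track=125.7°, groundspeed=173.8 kt
Leg 5: track=308.7°, groundspeed=249.7 kt

Leg 1: heading 174.8°; drift +8.0° → track 182.8°, groundspeed 185.4 kt
Leg 2: heading 58.3°; drift -10.3° → track 48.0°, groundspeed 204.6 kt
Leg 3: heading 298.6°; drift +2.1° → track 300.7°, groundspeed 248.9 kt
Leg 4: heading 126.9°; drift -1.2° → track 125.7°, groundspeed 173.8 kt
Leg 5: heading 308.0°; drift +0.7° → track 308.7°, groundspeed 249.7 kt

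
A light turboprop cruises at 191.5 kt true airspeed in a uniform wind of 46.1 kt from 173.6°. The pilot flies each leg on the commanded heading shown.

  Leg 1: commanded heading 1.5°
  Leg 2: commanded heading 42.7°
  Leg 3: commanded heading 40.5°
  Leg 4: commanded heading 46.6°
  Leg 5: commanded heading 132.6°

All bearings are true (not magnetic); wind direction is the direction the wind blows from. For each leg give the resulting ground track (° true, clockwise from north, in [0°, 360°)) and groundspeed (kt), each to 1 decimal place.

Leg 1: track=0.0°, groundspeed=237.2 kt
Leg 2: track=33.8°, groundspeed=224.4 kt
Leg 3: track=31.9°, groundspeed=225.5 kt
Leg 4: track=37.1°, groundspeed=222.3 kt
Leg 5: track=121.7°, groundspeed=159.6 kt

Leg 1: heading 1.5°; drift -1.5° → track 0.0°, groundspeed 237.2 kt
Leg 2: heading 42.7°; drift -8.9° → track 33.8°, groundspeed 224.4 kt
Leg 3: heading 40.5°; drift -8.6° → track 31.9°, groundspeed 225.5 kt
Leg 4: heading 46.6°; drift -9.5° → track 37.1°, groundspeed 222.3 kt
Leg 5: heading 132.6°; drift -10.9° → track 121.7°, groundspeed 159.6 kt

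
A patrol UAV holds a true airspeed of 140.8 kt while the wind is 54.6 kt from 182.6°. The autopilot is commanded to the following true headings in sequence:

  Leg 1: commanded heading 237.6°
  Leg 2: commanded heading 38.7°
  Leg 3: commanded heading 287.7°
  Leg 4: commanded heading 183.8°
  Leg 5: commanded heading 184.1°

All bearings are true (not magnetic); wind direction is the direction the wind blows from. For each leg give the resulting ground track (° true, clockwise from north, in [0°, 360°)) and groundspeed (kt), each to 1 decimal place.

Leg 1: heading 237.6°; drift +22.2° → track 259.8°, groundspeed 118.3 kt
Leg 2: heading 38.7°; drift -9.9° → track 28.8°, groundspeed 187.7 kt
Leg 3: heading 287.7°; drift +18.8° → track 306.5°, groundspeed 163.7 kt
Leg 4: heading 183.8°; drift +0.8° → track 184.6°, groundspeed 86.2 kt
Leg 5: heading 184.1°; drift +0.9° → track 185.0°, groundspeed 86.2 kt

Leg 1: track=259.8°, groundspeed=118.3 kt
Leg 2: track=28.8°, groundspeed=187.7 kt
Leg 3: track=306.5°, groundspeed=163.7 kt
Leg 4: track=184.6°, groundspeed=86.2 kt
Leg 5: track=185.0°, groundspeed=86.2 kt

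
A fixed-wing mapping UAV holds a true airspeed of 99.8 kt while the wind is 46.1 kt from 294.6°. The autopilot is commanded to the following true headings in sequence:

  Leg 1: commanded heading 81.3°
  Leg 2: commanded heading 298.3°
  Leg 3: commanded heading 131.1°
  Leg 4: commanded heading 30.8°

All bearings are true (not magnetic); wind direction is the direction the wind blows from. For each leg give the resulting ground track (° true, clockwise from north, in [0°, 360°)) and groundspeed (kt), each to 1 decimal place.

Leg 1: track=91.7°, groundspeed=140.6 kt
Leg 2: track=301.5°, groundspeed=53.9 kt
Leg 3: track=125.9°, groundspeed=144.6 kt
Leg 4: track=54.4°, groundspeed=114.4 kt

Leg 1: heading 81.3°; drift +10.4° → track 91.7°, groundspeed 140.6 kt
Leg 2: heading 298.3°; drift +3.2° → track 301.5°, groundspeed 53.9 kt
Leg 3: heading 131.1°; drift -5.2° → track 125.9°, groundspeed 144.6 kt
Leg 4: heading 30.8°; drift +23.6° → track 54.4°, groundspeed 114.4 kt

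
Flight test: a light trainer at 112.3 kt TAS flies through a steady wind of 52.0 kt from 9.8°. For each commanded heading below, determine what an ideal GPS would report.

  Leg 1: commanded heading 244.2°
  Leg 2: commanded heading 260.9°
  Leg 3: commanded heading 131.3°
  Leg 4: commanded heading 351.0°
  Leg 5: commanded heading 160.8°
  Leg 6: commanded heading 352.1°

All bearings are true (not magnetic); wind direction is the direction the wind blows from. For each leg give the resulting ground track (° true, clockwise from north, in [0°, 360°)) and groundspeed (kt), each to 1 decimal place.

Leg 1: heading 244.2°; drift -16.5° → track 227.7°, groundspeed 148.7 kt
Leg 2: heading 260.9°; drift -20.9° → track 240.0°, groundspeed 138.2 kt
Leg 3: heading 131.3°; drift +17.6° → track 148.9°, groundspeed 146.3 kt
Leg 4: heading 351.0°; drift -14.9° → track 336.1°, groundspeed 65.3 kt
Leg 5: heading 160.8°; drift +9.1° → track 169.9°, groundspeed 159.8 kt
Leg 6: heading 352.1°; drift -14.1° → track 338.0°, groundspeed 64.7 kt

Leg 1: track=227.7°, groundspeed=148.7 kt
Leg 2: track=240.0°, groundspeed=138.2 kt
Leg 3: track=148.9°, groundspeed=146.3 kt
Leg 4: track=336.1°, groundspeed=65.3 kt
Leg 5: track=169.9°, groundspeed=159.8 kt
Leg 6: track=338.0°, groundspeed=64.7 kt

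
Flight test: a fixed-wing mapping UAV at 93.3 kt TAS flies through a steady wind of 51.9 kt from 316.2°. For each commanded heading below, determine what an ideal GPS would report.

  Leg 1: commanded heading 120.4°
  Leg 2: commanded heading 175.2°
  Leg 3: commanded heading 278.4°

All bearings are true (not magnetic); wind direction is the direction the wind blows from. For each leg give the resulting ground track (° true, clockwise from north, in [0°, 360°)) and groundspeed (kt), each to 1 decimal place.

Leg 1: track=126.0°, groundspeed=143.9 kt
Leg 2: track=161.5°, groundspeed=137.6 kt
Leg 3: track=247.1°, groundspeed=61.2 kt

Leg 1: heading 120.4°; drift +5.6° → track 126.0°, groundspeed 143.9 kt
Leg 2: heading 175.2°; drift -13.7° → track 161.5°, groundspeed 137.6 kt
Leg 3: heading 278.4°; drift -31.3° → track 247.1°, groundspeed 61.2 kt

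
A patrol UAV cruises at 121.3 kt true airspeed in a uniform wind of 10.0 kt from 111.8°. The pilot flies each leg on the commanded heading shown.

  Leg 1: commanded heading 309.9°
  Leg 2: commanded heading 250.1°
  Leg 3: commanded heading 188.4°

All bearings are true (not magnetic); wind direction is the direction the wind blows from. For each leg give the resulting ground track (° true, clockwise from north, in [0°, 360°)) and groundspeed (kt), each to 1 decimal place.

Leg 1: heading 309.9°; drift -1.4° → track 308.5°, groundspeed 130.8 kt
Leg 2: heading 250.1°; drift +3.0° → track 253.1°, groundspeed 128.9 kt
Leg 3: heading 188.4°; drift +4.7° → track 193.1°, groundspeed 119.4 kt

Leg 1: track=308.5°, groundspeed=130.8 kt
Leg 2: track=253.1°, groundspeed=128.9 kt
Leg 3: track=193.1°, groundspeed=119.4 kt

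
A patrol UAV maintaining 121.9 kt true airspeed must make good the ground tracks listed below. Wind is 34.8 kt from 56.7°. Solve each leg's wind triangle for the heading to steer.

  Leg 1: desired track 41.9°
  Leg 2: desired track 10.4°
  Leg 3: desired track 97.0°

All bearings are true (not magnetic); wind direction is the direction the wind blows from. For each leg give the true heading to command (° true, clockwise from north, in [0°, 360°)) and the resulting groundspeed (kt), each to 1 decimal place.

Leg 1: desired track 41.9°; wind correction +4.2° → command heading 46.1°, groundspeed 87.9 kt
Leg 2: desired track 10.4°; wind correction +11.9° → command heading 22.3°, groundspeed 95.2 kt
Leg 3: desired track 97.0°; wind correction -10.6° → command heading 86.4°, groundspeed 93.3 kt

Leg 1: heading=46.1°, groundspeed=87.9 kt
Leg 2: heading=22.3°, groundspeed=95.2 kt
Leg 3: heading=86.4°, groundspeed=93.3 kt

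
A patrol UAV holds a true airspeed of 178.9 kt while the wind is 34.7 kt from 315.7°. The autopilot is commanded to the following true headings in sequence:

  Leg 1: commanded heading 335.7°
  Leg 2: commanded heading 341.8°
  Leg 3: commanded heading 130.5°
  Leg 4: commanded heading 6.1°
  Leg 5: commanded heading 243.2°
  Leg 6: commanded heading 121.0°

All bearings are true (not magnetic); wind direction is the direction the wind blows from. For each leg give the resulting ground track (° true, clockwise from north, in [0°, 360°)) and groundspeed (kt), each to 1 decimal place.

Leg 1: track=340.3°, groundspeed=146.8 kt
Leg 2: track=347.7°, groundspeed=148.5 kt
Leg 3: track=131.3°, groundspeed=213.5 kt
Leg 4: track=15.8°, groundspeed=159.0 kt
Leg 5: track=232.1°, groundspeed=171.7 kt
Leg 6: track=123.4°, groundspeed=212.6 kt

Leg 1: heading 335.7°; drift +4.6° → track 340.3°, groundspeed 146.8 kt
Leg 2: heading 341.8°; drift +5.9° → track 347.7°, groundspeed 148.5 kt
Leg 3: heading 130.5°; drift +0.8° → track 131.3°, groundspeed 213.5 kt
Leg 4: heading 6.1°; drift +9.7° → track 15.8°, groundspeed 159.0 kt
Leg 5: heading 243.2°; drift -11.1° → track 232.1°, groundspeed 171.7 kt
Leg 6: heading 121.0°; drift +2.4° → track 123.4°, groundspeed 212.6 kt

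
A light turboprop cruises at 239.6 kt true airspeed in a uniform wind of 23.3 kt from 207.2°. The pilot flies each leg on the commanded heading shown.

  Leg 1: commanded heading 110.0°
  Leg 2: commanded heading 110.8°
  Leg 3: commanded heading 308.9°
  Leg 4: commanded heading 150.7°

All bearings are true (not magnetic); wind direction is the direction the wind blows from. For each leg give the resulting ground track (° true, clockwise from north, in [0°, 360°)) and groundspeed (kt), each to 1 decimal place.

Leg 1: track=104.6°, groundspeed=243.6 kt
Leg 2: track=105.3°, groundspeed=243.3 kt
Leg 3: track=314.2°, groundspeed=245.4 kt
Leg 4: track=145.8°, groundspeed=227.6 kt

Leg 1: heading 110.0°; drift -5.4° → track 104.6°, groundspeed 243.6 kt
Leg 2: heading 110.8°; drift -5.5° → track 105.3°, groundspeed 243.3 kt
Leg 3: heading 308.9°; drift +5.3° → track 314.2°, groundspeed 245.4 kt
Leg 4: heading 150.7°; drift -4.9° → track 145.8°, groundspeed 227.6 kt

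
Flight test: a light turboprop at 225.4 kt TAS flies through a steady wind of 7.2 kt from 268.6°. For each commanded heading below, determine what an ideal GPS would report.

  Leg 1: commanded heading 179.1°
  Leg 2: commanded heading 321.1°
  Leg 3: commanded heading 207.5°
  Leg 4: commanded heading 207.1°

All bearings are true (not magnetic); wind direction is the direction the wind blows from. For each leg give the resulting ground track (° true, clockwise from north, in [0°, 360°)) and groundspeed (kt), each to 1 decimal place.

Leg 1: track=177.3°, groundspeed=225.5 kt
Leg 2: track=322.6°, groundspeed=221.1 kt
Leg 3: track=205.9°, groundspeed=222.0 kt
Leg 4: track=205.5°, groundspeed=222.1 kt

Leg 1: heading 179.1°; drift -1.8° → track 177.3°, groundspeed 225.5 kt
Leg 2: heading 321.1°; drift +1.5° → track 322.6°, groundspeed 221.1 kt
Leg 3: heading 207.5°; drift -1.6° → track 205.9°, groundspeed 222.0 kt
Leg 4: heading 207.1°; drift -1.6° → track 205.5°, groundspeed 222.1 kt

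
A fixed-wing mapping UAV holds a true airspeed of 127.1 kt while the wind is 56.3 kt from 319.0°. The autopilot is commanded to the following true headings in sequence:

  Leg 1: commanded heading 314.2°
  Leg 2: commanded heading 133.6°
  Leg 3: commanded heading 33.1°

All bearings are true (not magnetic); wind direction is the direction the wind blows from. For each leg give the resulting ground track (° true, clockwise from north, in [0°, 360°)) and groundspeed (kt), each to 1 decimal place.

Leg 1: heading 314.2°; drift -3.8° → track 310.4°, groundspeed 71.2 kt
Leg 2: heading 133.6°; drift +1.7° → track 135.3°, groundspeed 183.2 kt
Leg 3: heading 33.1°; drift +25.9° → track 59.0°, groundspeed 124.1 kt

Leg 1: track=310.4°, groundspeed=71.2 kt
Leg 2: track=135.3°, groundspeed=183.2 kt
Leg 3: track=59.0°, groundspeed=124.1 kt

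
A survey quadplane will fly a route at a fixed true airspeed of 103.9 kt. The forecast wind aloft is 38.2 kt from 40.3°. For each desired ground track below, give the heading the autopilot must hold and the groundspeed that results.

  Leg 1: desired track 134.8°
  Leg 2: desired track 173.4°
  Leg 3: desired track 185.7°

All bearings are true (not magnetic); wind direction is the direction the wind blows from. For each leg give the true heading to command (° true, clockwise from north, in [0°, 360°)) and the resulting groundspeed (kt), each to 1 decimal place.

Leg 1: desired track 134.8°; wind correction -21.5° → command heading 113.3°, groundspeed 99.7 kt
Leg 2: desired track 173.4°; wind correction -15.6° → command heading 157.8°, groundspeed 126.2 kt
Leg 3: desired track 185.7°; wind correction -12.1° → command heading 173.6°, groundspeed 133.1 kt

Leg 1: heading=113.3°, groundspeed=99.7 kt
Leg 2: heading=157.8°, groundspeed=126.2 kt
Leg 3: heading=173.6°, groundspeed=133.1 kt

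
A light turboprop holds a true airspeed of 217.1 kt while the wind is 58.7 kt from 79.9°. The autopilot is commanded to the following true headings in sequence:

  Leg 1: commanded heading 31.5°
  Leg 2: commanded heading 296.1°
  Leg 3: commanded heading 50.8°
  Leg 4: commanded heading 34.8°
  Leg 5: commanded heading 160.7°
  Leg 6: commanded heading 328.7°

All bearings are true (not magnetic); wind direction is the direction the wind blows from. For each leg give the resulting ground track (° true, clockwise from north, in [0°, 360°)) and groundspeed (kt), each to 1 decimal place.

Leg 1: heading 31.5°; drift -13.8° → track 17.7°, groundspeed 183.5 kt
Leg 2: heading 296.1°; drift -7.5° → track 288.6°, groundspeed 266.7 kt
Leg 3: heading 50.8°; drift -9.8° → track 41.0°, groundspeed 168.2 kt
Leg 4: heading 34.8°; drift -13.3° → track 21.5°, groundspeed 180.5 kt
Leg 5: heading 160.7°; drift +15.6° → track 176.3°, groundspeed 215.6 kt
Leg 6: heading 328.7°; drift -12.9° → track 315.8°, groundspeed 244.5 kt

Leg 1: track=17.7°, groundspeed=183.5 kt
Leg 2: track=288.6°, groundspeed=266.7 kt
Leg 3: track=41.0°, groundspeed=168.2 kt
Leg 4: track=21.5°, groundspeed=180.5 kt
Leg 5: track=176.3°, groundspeed=215.6 kt
Leg 6: track=315.8°, groundspeed=244.5 kt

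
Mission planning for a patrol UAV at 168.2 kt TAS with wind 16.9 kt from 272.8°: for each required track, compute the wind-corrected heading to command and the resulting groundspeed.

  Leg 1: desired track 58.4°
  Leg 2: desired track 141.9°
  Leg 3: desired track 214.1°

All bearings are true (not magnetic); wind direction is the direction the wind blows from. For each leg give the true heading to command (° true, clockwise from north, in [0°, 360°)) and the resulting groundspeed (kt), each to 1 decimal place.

Leg 1: desired track 58.4°; wind correction -3.3° → command heading 55.1°, groundspeed 181.9 kt
Leg 2: desired track 141.9°; wind correction +4.4° → command heading 146.3°, groundspeed 178.8 kt
Leg 3: desired track 214.1°; wind correction +4.9° → command heading 219.0°, groundspeed 158.8 kt

Leg 1: heading=55.1°, groundspeed=181.9 kt
Leg 2: heading=146.3°, groundspeed=178.8 kt
Leg 3: heading=219.0°, groundspeed=158.8 kt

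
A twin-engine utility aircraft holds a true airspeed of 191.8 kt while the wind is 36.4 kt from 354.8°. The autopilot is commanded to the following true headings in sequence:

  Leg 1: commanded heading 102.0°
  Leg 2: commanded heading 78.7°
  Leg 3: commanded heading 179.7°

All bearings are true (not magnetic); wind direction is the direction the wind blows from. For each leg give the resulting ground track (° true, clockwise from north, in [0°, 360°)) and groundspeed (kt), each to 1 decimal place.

Leg 1: heading 102.0°; drift +9.7° → track 111.7°, groundspeed 205.5 kt
Leg 2: heading 78.7°; drift +10.9° → track 89.6°, groundspeed 191.4 kt
Leg 3: heading 179.7°; drift -0.8° → track 178.9°, groundspeed 228.1 kt

Leg 1: track=111.7°, groundspeed=205.5 kt
Leg 2: track=89.6°, groundspeed=191.4 kt
Leg 3: track=178.9°, groundspeed=228.1 kt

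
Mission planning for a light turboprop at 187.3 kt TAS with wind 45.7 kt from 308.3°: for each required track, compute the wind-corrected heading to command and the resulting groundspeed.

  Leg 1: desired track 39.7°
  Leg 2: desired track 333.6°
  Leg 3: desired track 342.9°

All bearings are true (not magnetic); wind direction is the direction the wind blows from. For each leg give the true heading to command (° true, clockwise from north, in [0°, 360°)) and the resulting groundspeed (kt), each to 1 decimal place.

Leg 1: heading=25.6°, groundspeed=182.8 kt
Leg 2: heading=327.6°, groundspeed=145.0 kt
Leg 3: heading=334.9°, groundspeed=147.9 kt

Leg 1: desired track 39.7°; wind correction -14.1° → command heading 25.6°, groundspeed 182.8 kt
Leg 2: desired track 333.6°; wind correction -6.0° → command heading 327.6°, groundspeed 145.0 kt
Leg 3: desired track 342.9°; wind correction -8.0° → command heading 334.9°, groundspeed 147.9 kt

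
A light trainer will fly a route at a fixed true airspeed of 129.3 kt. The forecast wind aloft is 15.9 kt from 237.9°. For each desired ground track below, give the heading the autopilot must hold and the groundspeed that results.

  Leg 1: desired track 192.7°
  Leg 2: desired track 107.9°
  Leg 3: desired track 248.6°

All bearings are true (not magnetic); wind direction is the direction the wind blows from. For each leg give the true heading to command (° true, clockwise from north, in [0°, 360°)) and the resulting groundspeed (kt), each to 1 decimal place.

Leg 1: desired track 192.7°; wind correction +5.0° → command heading 197.7°, groundspeed 117.6 kt
Leg 2: desired track 107.9°; wind correction +5.4° → command heading 113.3°, groundspeed 138.9 kt
Leg 3: desired track 248.6°; wind correction -1.3° → command heading 247.3°, groundspeed 113.6 kt

Leg 1: heading=197.7°, groundspeed=117.6 kt
Leg 2: heading=113.3°, groundspeed=138.9 kt
Leg 3: heading=247.3°, groundspeed=113.6 kt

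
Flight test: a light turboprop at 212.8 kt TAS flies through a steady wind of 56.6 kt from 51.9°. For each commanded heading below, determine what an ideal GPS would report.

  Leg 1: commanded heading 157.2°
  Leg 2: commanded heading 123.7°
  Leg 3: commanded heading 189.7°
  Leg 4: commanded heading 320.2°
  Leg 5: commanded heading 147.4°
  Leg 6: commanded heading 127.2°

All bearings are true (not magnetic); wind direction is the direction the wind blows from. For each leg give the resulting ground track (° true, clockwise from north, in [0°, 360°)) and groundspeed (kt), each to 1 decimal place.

Leg 1: heading 157.2°; drift +13.5° → track 170.7°, groundspeed 234.2 kt
Leg 2: heading 123.7°; drift +15.4° → track 139.1°, groundspeed 202.4 kt
Leg 3: heading 189.7°; drift +8.5° → track 198.2°, groundspeed 257.6 kt
Leg 4: heading 320.2°; drift -14.8° → track 305.4°, groundspeed 221.8 kt
Leg 5: heading 147.4°; drift +14.5° → track 161.9°, groundspeed 225.4 kt
Leg 6: heading 127.2°; drift +15.4° → track 142.6°, groundspeed 205.9 kt

Leg 1: track=170.7°, groundspeed=234.2 kt
Leg 2: track=139.1°, groundspeed=202.4 kt
Leg 3: track=198.2°, groundspeed=257.6 kt
Leg 4: track=305.4°, groundspeed=221.8 kt
Leg 5: track=161.9°, groundspeed=225.4 kt
Leg 6: track=142.6°, groundspeed=205.9 kt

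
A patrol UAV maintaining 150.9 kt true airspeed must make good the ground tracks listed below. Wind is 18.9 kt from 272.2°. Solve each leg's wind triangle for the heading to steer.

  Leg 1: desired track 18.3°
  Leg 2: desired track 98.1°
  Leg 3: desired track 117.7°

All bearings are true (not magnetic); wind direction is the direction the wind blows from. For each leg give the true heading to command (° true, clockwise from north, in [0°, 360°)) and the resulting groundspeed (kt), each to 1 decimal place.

Leg 1: desired track 18.3°; wind correction -6.9° → command heading 11.4°, groundspeed 155.0 kt
Leg 2: desired track 98.1°; wind correction +0.7° → command heading 98.8°, groundspeed 169.7 kt
Leg 3: desired track 117.7°; wind correction +3.1° → command heading 120.8°, groundspeed 167.7 kt

Leg 1: heading=11.4°, groundspeed=155.0 kt
Leg 2: heading=98.8°, groundspeed=169.7 kt
Leg 3: heading=120.8°, groundspeed=167.7 kt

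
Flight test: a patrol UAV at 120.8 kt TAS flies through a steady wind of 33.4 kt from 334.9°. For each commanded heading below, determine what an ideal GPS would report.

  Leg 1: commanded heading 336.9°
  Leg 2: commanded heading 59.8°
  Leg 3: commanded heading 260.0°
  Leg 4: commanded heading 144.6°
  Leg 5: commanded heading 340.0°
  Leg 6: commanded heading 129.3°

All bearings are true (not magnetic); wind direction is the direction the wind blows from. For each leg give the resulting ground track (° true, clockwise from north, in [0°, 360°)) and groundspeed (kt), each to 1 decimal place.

Leg 1: heading 336.9°; drift +0.8° → track 337.7°, groundspeed 87.4 kt
Leg 2: heading 59.8°; drift +15.8° → track 75.6°, groundspeed 122.4 kt
Leg 3: heading 260.0°; drift -16.0° → track 244.0°, groundspeed 116.6 kt
Leg 4: heading 144.6°; drift +2.2° → track 146.8°, groundspeed 153.8 kt
Leg 5: heading 340.0°; drift +1.9° → track 341.9°, groundspeed 87.6 kt
Leg 6: heading 129.3°; drift +5.5° → track 134.8°, groundspeed 151.6 kt

Leg 1: track=337.7°, groundspeed=87.4 kt
Leg 2: track=75.6°, groundspeed=122.4 kt
Leg 3: track=244.0°, groundspeed=116.6 kt
Leg 4: track=146.8°, groundspeed=153.8 kt
Leg 5: track=341.9°, groundspeed=87.6 kt
Leg 6: track=134.8°, groundspeed=151.6 kt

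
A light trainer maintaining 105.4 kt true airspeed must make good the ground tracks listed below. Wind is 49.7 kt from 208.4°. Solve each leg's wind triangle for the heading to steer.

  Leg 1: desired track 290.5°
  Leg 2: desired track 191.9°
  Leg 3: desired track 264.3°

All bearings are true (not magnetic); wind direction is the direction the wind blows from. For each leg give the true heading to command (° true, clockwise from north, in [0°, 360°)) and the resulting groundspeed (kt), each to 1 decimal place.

Leg 1: desired track 290.5°; wind correction -27.8° → command heading 262.7°, groundspeed 86.4 kt
Leg 2: desired track 191.9°; wind correction +7.7° → command heading 199.6°, groundspeed 56.8 kt
Leg 3: desired track 264.3°; wind correction -23.0° → command heading 241.3°, groundspeed 69.2 kt

Leg 1: heading=262.7°, groundspeed=86.4 kt
Leg 2: heading=199.6°, groundspeed=56.8 kt
Leg 3: heading=241.3°, groundspeed=69.2 kt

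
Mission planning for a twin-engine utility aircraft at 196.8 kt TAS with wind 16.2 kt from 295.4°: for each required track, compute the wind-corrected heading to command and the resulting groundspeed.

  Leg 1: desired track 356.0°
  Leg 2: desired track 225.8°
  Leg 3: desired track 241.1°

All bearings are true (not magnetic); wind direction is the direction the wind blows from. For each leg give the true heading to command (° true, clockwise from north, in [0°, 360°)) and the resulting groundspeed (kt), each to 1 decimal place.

Leg 1: desired track 356.0°; wind correction -4.1° → command heading 351.9°, groundspeed 188.3 kt
Leg 2: desired track 225.8°; wind correction +4.4° → command heading 230.2°, groundspeed 190.6 kt
Leg 3: desired track 241.1°; wind correction +3.8° → command heading 244.9°, groundspeed 186.9 kt

Leg 1: heading=351.9°, groundspeed=188.3 kt
Leg 2: heading=230.2°, groundspeed=190.6 kt
Leg 3: heading=244.9°, groundspeed=186.9 kt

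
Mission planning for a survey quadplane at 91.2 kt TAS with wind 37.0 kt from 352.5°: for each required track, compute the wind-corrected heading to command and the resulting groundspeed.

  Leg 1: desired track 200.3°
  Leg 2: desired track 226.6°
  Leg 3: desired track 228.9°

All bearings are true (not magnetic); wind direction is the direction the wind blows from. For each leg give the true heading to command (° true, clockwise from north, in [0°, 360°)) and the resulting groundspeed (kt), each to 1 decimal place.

Leg 1: heading=211.2°, groundspeed=122.3 kt
Leg 2: heading=245.8°, groundspeed=107.8 kt
Leg 3: heading=248.7°, groundspeed=106.3 kt

Leg 1: desired track 200.3°; wind correction +10.9° → command heading 211.2°, groundspeed 122.3 kt
Leg 2: desired track 226.6°; wind correction +19.2° → command heading 245.8°, groundspeed 107.8 kt
Leg 3: desired track 228.9°; wind correction +19.8° → command heading 248.7°, groundspeed 106.3 kt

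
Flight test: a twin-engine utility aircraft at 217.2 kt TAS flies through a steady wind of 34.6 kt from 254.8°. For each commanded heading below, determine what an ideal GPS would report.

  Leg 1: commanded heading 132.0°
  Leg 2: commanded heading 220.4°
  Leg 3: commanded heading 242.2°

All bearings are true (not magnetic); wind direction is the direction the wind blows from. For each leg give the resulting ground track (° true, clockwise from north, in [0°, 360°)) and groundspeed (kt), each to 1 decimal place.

Leg 1: heading 132.0°; drift -7.0° → track 125.0°, groundspeed 237.7 kt
Leg 2: heading 220.4°; drift -5.9° → track 214.5°, groundspeed 189.7 kt
Leg 3: heading 242.2°; drift -2.4° → track 239.8°, groundspeed 183.6 kt

Leg 1: track=125.0°, groundspeed=237.7 kt
Leg 2: track=214.5°, groundspeed=189.7 kt
Leg 3: track=239.8°, groundspeed=183.6 kt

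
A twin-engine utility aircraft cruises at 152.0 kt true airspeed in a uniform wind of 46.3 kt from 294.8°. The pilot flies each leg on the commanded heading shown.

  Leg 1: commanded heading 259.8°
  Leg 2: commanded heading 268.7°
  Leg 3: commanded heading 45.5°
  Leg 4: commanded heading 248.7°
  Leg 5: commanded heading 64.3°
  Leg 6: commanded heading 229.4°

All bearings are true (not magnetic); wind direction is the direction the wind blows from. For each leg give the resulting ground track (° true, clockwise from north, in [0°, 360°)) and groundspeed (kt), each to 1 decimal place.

Leg 1: heading 259.8°; drift -13.1° → track 246.7°, groundspeed 117.1 kt
Leg 2: heading 268.7°; drift -10.5° → track 258.2°, groundspeed 112.3 kt
Leg 3: heading 45.5°; drift +14.4° → track 59.9°, groundspeed 173.8 kt
Leg 4: heading 248.7°; drift -15.5° → track 233.2°, groundspeed 124.5 kt
Leg 5: heading 64.3°; drift +11.1° → track 75.4°, groundspeed 184.9 kt
Leg 6: heading 229.4°; drift -17.6° → track 211.8°, groundspeed 139.2 kt

Leg 1: track=246.7°, groundspeed=117.1 kt
Leg 2: track=258.2°, groundspeed=112.3 kt
Leg 3: track=59.9°, groundspeed=173.8 kt
Leg 4: track=233.2°, groundspeed=124.5 kt
Leg 5: track=75.4°, groundspeed=184.9 kt
Leg 6: track=211.8°, groundspeed=139.2 kt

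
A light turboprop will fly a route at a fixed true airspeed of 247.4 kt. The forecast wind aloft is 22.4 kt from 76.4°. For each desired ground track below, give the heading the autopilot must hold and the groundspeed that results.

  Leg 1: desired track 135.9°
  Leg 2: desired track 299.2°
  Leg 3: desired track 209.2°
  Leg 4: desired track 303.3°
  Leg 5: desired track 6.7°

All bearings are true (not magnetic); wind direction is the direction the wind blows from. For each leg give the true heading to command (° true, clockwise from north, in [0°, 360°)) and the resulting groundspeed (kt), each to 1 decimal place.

Leg 1: desired track 135.9°; wind correction -4.5° → command heading 131.4°, groundspeed 235.3 kt
Leg 2: desired track 299.2°; wind correction +3.5° → command heading 302.7°, groundspeed 263.4 kt
Leg 3: desired track 209.2°; wind correction -3.8° → command heading 205.4°, groundspeed 262.1 kt
Leg 4: desired track 303.3°; wind correction +3.8° → command heading 307.1°, groundspeed 262.2 kt
Leg 5: desired track 6.7°; wind correction +4.9° → command heading 11.6°, groundspeed 238.7 kt

Leg 1: heading=131.4°, groundspeed=235.3 kt
Leg 2: heading=302.7°, groundspeed=263.4 kt
Leg 3: heading=205.4°, groundspeed=262.1 kt
Leg 4: heading=307.1°, groundspeed=262.2 kt
Leg 5: heading=11.6°, groundspeed=238.7 kt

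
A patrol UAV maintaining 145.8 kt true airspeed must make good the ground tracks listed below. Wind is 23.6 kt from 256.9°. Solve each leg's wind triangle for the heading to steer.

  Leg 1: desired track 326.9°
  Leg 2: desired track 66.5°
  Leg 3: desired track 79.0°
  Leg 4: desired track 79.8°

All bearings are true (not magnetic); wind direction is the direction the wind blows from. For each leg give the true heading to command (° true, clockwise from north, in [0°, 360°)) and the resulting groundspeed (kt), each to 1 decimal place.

Leg 1: desired track 326.9°; wind correction -8.7° → command heading 318.2°, groundspeed 136.0 kt
Leg 2: desired track 66.5°; wind correction -1.7° → command heading 64.8°, groundspeed 169.0 kt
Leg 3: desired track 79.0°; wind correction +0.3° → command heading 79.3°, groundspeed 169.4 kt
Leg 4: desired track 79.8°; wind correction +0.5° → command heading 80.3°, groundspeed 169.4 kt

Leg 1: heading=318.2°, groundspeed=136.0 kt
Leg 2: heading=64.8°, groundspeed=169.0 kt
Leg 3: heading=79.3°, groundspeed=169.4 kt
Leg 4: heading=80.3°, groundspeed=169.4 kt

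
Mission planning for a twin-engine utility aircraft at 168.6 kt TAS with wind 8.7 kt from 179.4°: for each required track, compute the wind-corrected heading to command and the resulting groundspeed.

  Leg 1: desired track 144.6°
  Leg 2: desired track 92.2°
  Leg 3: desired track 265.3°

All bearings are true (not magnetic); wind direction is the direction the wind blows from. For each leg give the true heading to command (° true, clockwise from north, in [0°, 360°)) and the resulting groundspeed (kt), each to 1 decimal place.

Leg 1: desired track 144.6°; wind correction +1.7° → command heading 146.3°, groundspeed 161.4 kt
Leg 2: desired track 92.2°; wind correction +3.0° → command heading 95.2°, groundspeed 168.0 kt
Leg 3: desired track 265.3°; wind correction -3.0° → command heading 262.3°, groundspeed 167.8 kt

Leg 1: heading=146.3°, groundspeed=161.4 kt
Leg 2: heading=95.2°, groundspeed=168.0 kt
Leg 3: heading=262.3°, groundspeed=167.8 kt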